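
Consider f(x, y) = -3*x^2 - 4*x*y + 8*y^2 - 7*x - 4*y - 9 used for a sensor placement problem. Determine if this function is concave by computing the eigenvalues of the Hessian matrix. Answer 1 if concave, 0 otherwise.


The Hessian of f(x,y) = -3*x^2 - 4*x*y + 8*y^2 - 7*x - 4*y - 9 is:
H = [[-6, -4], [-4, 16]]
Trace = -6 + 16 = 10
Determinant = -6*16 - (-4)^2 = -112
Discriminant = (10)^2 - 4*-112 = 548.0
Eigenvalues: lambda_1 = -6.7047, lambda_2 = 16.7047
The function is not concave.

0


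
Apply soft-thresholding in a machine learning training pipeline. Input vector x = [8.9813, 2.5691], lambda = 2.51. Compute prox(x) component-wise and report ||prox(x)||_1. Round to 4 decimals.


Soft-thresholding with lambda = 2.51:
prox(8.9813) = sign(8.9813)*max(|8.9813| - 2.51, 0) = 6.4713
prox(2.5691) = sign(2.5691)*max(|2.5691| - 2.51, 0) = 0.0591
prox(x) = [6.4713, 0.0591]
||prox(x)||_1 = 6.4713 + 0.0591 = 6.5304


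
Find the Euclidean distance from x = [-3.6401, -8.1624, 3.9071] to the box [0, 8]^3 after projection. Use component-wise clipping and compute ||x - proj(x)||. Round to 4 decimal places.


Project each component onto [0, 8].
clip(-3.6401) = 0.0, clip(-8.1624) = 0.0, clip(3.9071) = 3.9071
Projection = [0.0, 0.0, 3.9071]
Squared diffs: [13.2503, 66.6248, 0.0]
Distance = sqrt(79.8751) = 8.9373


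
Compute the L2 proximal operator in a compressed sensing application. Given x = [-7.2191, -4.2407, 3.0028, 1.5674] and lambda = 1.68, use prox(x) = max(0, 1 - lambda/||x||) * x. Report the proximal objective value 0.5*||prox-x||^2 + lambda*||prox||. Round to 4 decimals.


Step 1: Compute ||x||.
||x|| = 9.0317
Step 2: Compute scaling factor.
scale = max(0, 1 - 1.68/9.0317) = 0.814
Step 3: prox(x) = [-5.8763, -3.4519, 2.4442, 1.2758]
||prox(x)|| = 7.3517
Step 4: Proximal objective.
0.5*||prox-x||^2 = 1.4112
lambda*||prox|| = 12.3509
Total = 13.7621


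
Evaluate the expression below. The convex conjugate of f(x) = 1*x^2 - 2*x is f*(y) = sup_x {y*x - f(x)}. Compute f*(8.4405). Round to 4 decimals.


f*(y) = sup_x {y*x - a*x^2 - b*x} = sup_x {(y-b)*x - a*x^2}
FOC: (y - b) - 2a*x = 0 => x* = (y - b)/(2a)
x* = (8.4405 + 2)/(2*1) = 5.2203
f*(8.4405) = (y-b)^2/(4a) = (8.4405 + 2)^2/(4*1)
= 109.004/4 = 27.251


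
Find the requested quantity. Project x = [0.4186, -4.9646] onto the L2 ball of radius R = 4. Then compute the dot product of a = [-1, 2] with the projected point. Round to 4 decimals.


Step 1: Compute ||x|| (intermediates to 6 decimals).
||x|| = sqrt(0.4186^2 + (-4.9646)^2) = 4.982216
Step 2: Project.
Since ||x|| > R, scale = R/||x|| = 4/4.982216 = 0.802856, proj(x) = scale * x
proj(x) = [0.336076, -3.985859]
Step 3: Dot product.
a^T * proj(x) = -1*0.336076 + 2*(-3.985859) = -8.3078


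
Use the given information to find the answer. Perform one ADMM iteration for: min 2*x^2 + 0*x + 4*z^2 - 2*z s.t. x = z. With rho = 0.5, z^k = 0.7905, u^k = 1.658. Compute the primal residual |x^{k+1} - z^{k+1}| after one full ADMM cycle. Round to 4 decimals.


ADMM iteration with rho = 0.5, z^k = 0.7905, u^k = 1.658
Step 1: x-update.
Minimize 2*x^2 + 0*x + (0.5/2)*(x - 0.7905 + 1.658)^2
FOC: (2*2 + 0.5)*x = 0 + 0.5*(0.7905 - 1.658)
x^{k+1} = -0.0964
Step 2: z-update.
Minimize 4*z^2 - 2*z + (0.5/2)*(-0.0964 - z + 1.658)^2
FOC: (2*4 + 0.5)*z = 2 + 0.5*(-0.0964 + 1.658)
z^{k+1} = 0.3272
Step 3: u-update.
u^{k+1} = 1.658 - 0.0964 - 0.3272 = 1.2345
Step 4: Primal residual = |-0.0964 - 0.3272| = 0.4235


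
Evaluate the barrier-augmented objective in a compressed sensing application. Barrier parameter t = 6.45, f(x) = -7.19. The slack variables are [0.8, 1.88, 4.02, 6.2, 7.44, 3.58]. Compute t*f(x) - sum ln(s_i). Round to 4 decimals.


Step 1: Compute log-barrier.
ln values: [-0.2231, 0.6313, 1.3913, 1.8245, 2.0069, 1.2754]
phi = -(-0.2231 + 0.6313 + 1.3913 + 1.8245 + 2.0069 + 1.2754) = -6.9062
Step 2: Compute augmented objective.
t*f(x) = 6.45*-7.19 = -46.3755
Total = -46.3755 - 6.9062 = -53.2817


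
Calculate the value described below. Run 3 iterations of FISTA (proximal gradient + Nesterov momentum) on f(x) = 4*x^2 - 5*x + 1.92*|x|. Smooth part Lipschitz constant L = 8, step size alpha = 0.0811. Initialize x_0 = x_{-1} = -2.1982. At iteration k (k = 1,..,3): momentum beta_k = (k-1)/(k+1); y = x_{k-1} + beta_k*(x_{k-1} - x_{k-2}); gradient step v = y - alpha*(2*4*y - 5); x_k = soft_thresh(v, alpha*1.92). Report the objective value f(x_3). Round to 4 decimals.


FISTA on f(x) = 4*x^2 - 5*x + 1.92*|x|
L = 8, alpha = 0.0811
Iteration 1: beta = 0.0, y = -2.1982 + 0.0*(-2.1982 + 2.1982) = -2.1982
  grad(y) = -22.5856, v = y - alpha*grad = -0.3665
  prox(v) = soft_thresh(-0.3665, 0.1557) = -0.2108
Iteration 2: beta = 0.3333, y = -0.2108 + 0.3333*(-0.2108 + 2.1982) = 0.4517
  grad(y) = -1.3866, v = y - alpha*grad = 0.5641
  prox(v) = soft_thresh(0.5641, 0.1557) = 0.4084
Iteration 3: beta = 0.5, y = 0.4084 + 0.5*(0.4084 + 0.2108) = 0.718
  grad(y) = 0.7442, v = y - alpha*grad = 0.6577
  prox(v) = soft_thresh(0.6577, 0.1557) = 0.502
f(x_3) = 4*0.502^2 - 5*0.502 + 1.92*|0.502| = -0.5382


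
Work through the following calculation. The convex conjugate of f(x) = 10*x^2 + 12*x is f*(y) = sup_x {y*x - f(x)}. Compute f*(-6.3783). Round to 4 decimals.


f*(y) = sup_x {y*x - a*x^2 - b*x} = sup_x {(y-b)*x - a*x^2}
FOC: (y - b) - 2a*x = 0 => x* = (y - b)/(2a)
x* = (-6.3783 - 12)/(2*10) = -0.9189
f*(-6.3783) = (y-b)^2/(4a) = (-6.3783 - 12)^2/(4*10)
= 337.7619/40 = 8.444


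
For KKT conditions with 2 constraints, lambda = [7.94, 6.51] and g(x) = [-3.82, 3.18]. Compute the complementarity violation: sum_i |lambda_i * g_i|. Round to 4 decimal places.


KKT complementary slackness check:
lambda_1 * g_1 = 7.94 * -3.82 = -30.3308
lambda_2 * g_2 = 6.51 * 3.18 = 20.7018
Total violation = 30.3308 + 20.7018 = 51.0326


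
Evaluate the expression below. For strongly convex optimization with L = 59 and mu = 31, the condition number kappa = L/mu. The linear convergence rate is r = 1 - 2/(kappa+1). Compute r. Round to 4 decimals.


Step 1: Compute the condition number.
kappa = L/mu = 59/31 = 1.9032
Step 2: Compute the convergence rate.
r = 1 - 2/(kappa + 1) = 1 - 2*mu/(L + mu) = (L - mu)/(L + mu) = 28/90 = 0.3111


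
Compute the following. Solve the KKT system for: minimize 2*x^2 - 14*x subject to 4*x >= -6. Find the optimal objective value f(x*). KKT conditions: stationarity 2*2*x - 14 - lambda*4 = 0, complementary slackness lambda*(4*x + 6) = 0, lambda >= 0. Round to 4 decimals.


Step 1: Try lambda = 0 (constraint inactive).
Stationarity: 2*2*x - 14 = 0
x* = 14/(2*2) = 3.5
Check constraint: 4*3.5 = 14.0 >= -6 -- satisfied.
Step 2: Compute optimal value.
f(x*) = 2*3.5^2 - 14*3.5 = -24.5


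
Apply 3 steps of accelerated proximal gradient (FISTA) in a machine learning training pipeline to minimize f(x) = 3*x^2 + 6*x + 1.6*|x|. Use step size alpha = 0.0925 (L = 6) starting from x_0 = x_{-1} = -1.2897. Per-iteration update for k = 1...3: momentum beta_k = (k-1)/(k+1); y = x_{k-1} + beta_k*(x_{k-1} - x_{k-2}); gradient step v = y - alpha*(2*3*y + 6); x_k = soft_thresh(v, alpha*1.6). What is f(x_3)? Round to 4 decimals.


FISTA on f(x) = 3*x^2 + 6*x + 1.6*|x|
L = 6, alpha = 0.0925
Iteration 1: beta = 0.0, y = -1.2897 + 0.0*(-1.2897 + 1.2897) = -1.2897
  grad(y) = -1.7382, v = y - alpha*grad = -1.1289
  prox(v) = soft_thresh(-1.1289, 0.148) = -0.9809
Iteration 2: beta = 0.3333, y = -0.9809 + 0.3333*(-0.9809 + 1.2897) = -0.878
  grad(y) = 0.7321, v = y - alpha*grad = -0.9457
  prox(v) = soft_thresh(-0.9457, 0.148) = -0.7977
Iteration 3: beta = 0.5, y = -0.7977 + 0.5*(-0.7977 + 0.9809) = -0.7061
  grad(y) = 1.7634, v = y - alpha*grad = -0.8692
  prox(v) = soft_thresh(-0.8692, 0.148) = -0.7212
f(x_3) = 3*(-0.7212)^2 + 6*(-0.7212) + 1.6*|-0.7212| = -1.6129


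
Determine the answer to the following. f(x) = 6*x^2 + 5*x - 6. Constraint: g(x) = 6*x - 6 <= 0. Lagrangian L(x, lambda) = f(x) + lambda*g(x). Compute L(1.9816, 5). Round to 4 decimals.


Step 1: Evaluate f(x).
f(1.9816) = 6*1.9816^2 + 5*1.9816 - 6 = 27.4684
Step 2: Evaluate g(x).
g(1.9816) = 6*1.9816 - 6 = 5.8896
Step 3: Compute Lagrangian.
L = 27.4684 + 5*5.8896 = 56.9164


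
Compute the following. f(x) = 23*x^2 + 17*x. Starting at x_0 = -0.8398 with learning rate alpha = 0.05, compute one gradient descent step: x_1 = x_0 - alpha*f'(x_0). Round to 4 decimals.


We compute the gradient at x_0 and apply the update.
f'(x) = 46*x + 17
f'(-0.8398) = 46*-0.8398 + 17 = -21.6308
x_1 = -0.8398 - 0.05*-21.6308 = 0.2417


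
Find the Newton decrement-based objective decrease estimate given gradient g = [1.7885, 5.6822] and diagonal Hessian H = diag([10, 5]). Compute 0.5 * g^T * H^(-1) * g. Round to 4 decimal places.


Step 1: H is diagonal, so H^(-1) * g = [0.1789, 1.1364].
Step 2: g^T H^(-1) g = sum_i g_i^2 / H_ii
  = (1.7885)^2/10 + (5.6822)^2/5
  = 0.3199 + 6.4575 = 6.7774
Step 3: Objective decrease = 0.5 * g^T H^(-1) g = 3.3887


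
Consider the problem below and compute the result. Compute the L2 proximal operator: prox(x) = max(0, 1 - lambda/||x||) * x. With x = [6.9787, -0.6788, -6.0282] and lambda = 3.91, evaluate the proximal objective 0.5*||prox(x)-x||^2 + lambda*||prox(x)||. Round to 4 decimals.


Step 1: Compute ||x||.
||x|| = 9.2467
Step 2: Compute scaling factor.
scale = max(0, 1 - 3.91/9.2467) = 0.5771
Step 3: prox(x) = [4.0277, -0.3918, -3.4792]
||prox(x)|| = 5.3367
Step 4: Proximal objective.
0.5*||prox-x||^2 = 7.6441
lambda*||prox|| = 20.8665
Total = 28.5107


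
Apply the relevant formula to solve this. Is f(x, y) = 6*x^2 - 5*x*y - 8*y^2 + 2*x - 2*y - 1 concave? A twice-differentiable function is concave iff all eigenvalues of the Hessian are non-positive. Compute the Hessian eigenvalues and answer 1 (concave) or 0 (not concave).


The Hessian of f(x,y) = 6*x^2 - 5*x*y - 8*y^2 + 2*x - 2*y - 1 is:
H = [[12, -5], [-5, -16]]
Trace = 12 - 16 = -4
Determinant = 12*-16 - (-5)^2 = -217
Discriminant = (-4)^2 - 4*-217 = 884.0
Eigenvalues: lambda_1 = -16.8661, lambda_2 = 12.8661
The function is not concave.

0


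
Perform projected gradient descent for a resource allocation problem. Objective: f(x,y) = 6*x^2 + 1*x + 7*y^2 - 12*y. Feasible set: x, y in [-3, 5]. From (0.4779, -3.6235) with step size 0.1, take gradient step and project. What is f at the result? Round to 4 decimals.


Step 1: Compute gradient at (0.4779, -3.6235).
grad_x = 2*6*0.4779 + 1 = 6.7348
grad_y = 2*7*-3.6235 - 12 = -62.729
Step 2: Gradient step.
x_raw = 0.4779 - 0.1*6.7348 = -0.1956
y_raw = -3.6235 - 0.1*-62.729 = 2.6494
Step 3: Project onto [-3, 5].
x_proj = clip(-0.1956) = -0.1956
y_proj = clip(2.6494) = 2.6494
Step 4: Evaluate f.
f(-0.1956, 2.6494) = 17.3764


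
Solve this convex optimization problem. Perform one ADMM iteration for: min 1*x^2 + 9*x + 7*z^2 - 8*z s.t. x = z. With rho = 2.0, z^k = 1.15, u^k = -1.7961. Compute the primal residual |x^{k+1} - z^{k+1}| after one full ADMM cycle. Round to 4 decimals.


ADMM iteration with rho = 2.0, z^k = 1.15, u^k = -1.7961
Step 1: x-update.
Minimize 1*x^2 + 9*x + (2.0/2)*(x - 1.15 - 1.7961)^2
FOC: (2*1 + 2.0)*x = -9 + 2.0*(1.15 + 1.7961)
x^{k+1} = -0.777
Step 2: z-update.
Minimize 7*z^2 - 8*z + (2.0/2)*(-0.777 - z - 1.7961)^2
FOC: (2*7 + 2.0)*z = 8 + 2.0*(-0.777 - 1.7961)
z^{k+1} = 0.1784
Step 3: u-update.
u^{k+1} = -1.7961 - 0.777 - 0.1784 = -2.7514
Step 4: Primal residual = |-0.777 - 0.1784| = 0.9553


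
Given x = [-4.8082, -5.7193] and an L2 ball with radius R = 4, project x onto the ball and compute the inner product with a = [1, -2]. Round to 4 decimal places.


Step 1: Compute ||x|| (intermediates to 6 decimals).
||x|| = sqrt((-4.8082)^2 + (-5.7193)^2) = 7.471893
Step 2: Project.
Since ||x|| > R, scale = R/||x|| = 4/7.471893 = 0.53534, proj(x) = scale * x
proj(x) = [-2.574022, -3.06177]
Step 3: Dot product.
a^T * proj(x) = 1*(-2.574022) - 2*(-3.06177) = 3.5495


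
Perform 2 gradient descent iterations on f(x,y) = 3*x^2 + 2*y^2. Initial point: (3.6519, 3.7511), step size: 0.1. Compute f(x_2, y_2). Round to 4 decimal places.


Gradient descent on f(x,y) = 3*x^2 + 2*y^2.
Starting point: (3.6519, 3.7511), alpha = 0.1
Step 1: grad_x = 2*3*3.6519 = 21.9114, grad_y = 2*2*3.7511 = 15.0044
  x_1 = 3.6519 - 0.1*21.9114 = 1.4608
  y_1 = 3.7511 - 0.1*15.0044 = 2.2507
Step 2: grad_x = 2*3*1.4608 = 8.7646, grad_y = 2*2*2.2507 = 9.0026
  x_2 = 1.4608 - 0.1*8.7646 = 0.5843
  y_2 = 2.2507 - 0.1*9.0026 = 1.3504
f(0.5843, 1.3504) = 3*0.5843^2 + 2*1.3504^2 = 4.6714


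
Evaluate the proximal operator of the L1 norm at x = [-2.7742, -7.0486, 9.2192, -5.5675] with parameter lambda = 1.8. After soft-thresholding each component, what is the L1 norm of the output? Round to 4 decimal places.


Soft-thresholding with lambda = 1.8:
prox(-2.7742) = sign(-2.7742)*max(|-2.7742| - 1.8, 0) = -0.9742
prox(-7.0486) = sign(-7.0486)*max(|-7.0486| - 1.8, 0) = -5.2486
prox(9.2192) = sign(9.2192)*max(|9.2192| - 1.8, 0) = 7.4192
prox(-5.5675) = sign(-5.5675)*max(|-5.5675| - 1.8, 0) = -3.7675
prox(x) = [-0.9742, -5.2486, 7.4192, -3.7675]
||prox(x)||_1 = 0.9742 + 5.2486 + 7.4192 + 3.7675 = 17.4095


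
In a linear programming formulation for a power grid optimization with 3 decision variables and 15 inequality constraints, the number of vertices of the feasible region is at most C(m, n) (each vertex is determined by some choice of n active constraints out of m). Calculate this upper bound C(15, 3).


Each vertex corresponds to some choice of n active constraints out of m, so the number of vertices is at most C(m, n) = m! / (n!(m-n)!).
m = 15, n = 3
Numerator: 15 * 14 * 13
Denominator: 3! = 6
C(15, 3) = 455


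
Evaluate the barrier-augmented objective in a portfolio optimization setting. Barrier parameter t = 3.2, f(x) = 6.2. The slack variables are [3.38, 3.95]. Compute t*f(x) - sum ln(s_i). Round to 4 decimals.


Step 1: Compute log-barrier.
ln values: [1.2179, 1.3737]
phi = -(1.2179 + 1.3737) = -2.5916
Step 2: Compute augmented objective.
t*f(x) = 3.2*6.2 = 19.84
Total = 19.84 - 2.5916 = 17.2484


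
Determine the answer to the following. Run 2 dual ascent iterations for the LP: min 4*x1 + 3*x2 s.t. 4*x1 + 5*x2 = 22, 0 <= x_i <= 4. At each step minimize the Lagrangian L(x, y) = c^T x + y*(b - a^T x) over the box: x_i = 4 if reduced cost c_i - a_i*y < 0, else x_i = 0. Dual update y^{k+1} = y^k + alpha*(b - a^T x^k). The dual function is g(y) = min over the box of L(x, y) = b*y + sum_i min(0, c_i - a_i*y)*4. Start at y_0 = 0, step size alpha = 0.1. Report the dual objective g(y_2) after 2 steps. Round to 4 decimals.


Dual ascent for LP: min 4*x1 + 3*x2, 4*x1 + 5*x2 = 22, 0 <= x_i <= 4
Step 1: y^k = 0.0, reduced costs: (4.0, 3.0)
  x^k = (0.0, 0.0), subgradient = b - a^T x = 22.0
  y^{k+1} = 0.0 + 0.1*22.0 = 2.2
Step 2: y^k = 2.2, reduced costs: (-4.8, -8.0)
  x^k = (4.0, 4.0), subgradient = b - a^T x = -14.0
  y^{k+1} = 2.2 + 0.1*-14.0 = 0.8
Dual objective at y_2 = 0.8: reduced costs (0.8, -1.0), box minimizer x = (0.0, 4.0)
g(y_2) = b*y + (c1 - a1*y)*x1 + (c2 - a2*y)*x2 = 22*0.8 + 0.8*0.0 + (-1.0)*4.0 = 17.6 + 0.0 - 4.0 = 13.6


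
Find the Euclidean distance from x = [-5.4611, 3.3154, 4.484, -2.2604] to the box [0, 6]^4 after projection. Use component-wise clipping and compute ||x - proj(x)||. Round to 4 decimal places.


Project each component onto [0, 6].
clip(-5.4611) = 0.0, clip(3.3154) = 3.3154, clip(4.484) = 4.484, clip(-2.2604) = 0.0
Projection = [0.0, 3.3154, 4.484, 0.0]
Squared diffs: [29.8236, 0.0, 0.0, 5.1094]
Distance = sqrt(34.933) = 5.9104


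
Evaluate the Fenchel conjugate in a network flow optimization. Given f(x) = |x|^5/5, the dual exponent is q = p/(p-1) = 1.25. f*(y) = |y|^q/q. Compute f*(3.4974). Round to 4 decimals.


The conjugate exponent q satisfies 1/p + 1/q = 1.
p = 5, so q = 5/(5 - 1) = 1.25
|y|^q = 3.4974^1.25 = 4.7828
f*(3.4974) = 4.7828 / 1.25 = 3.8262


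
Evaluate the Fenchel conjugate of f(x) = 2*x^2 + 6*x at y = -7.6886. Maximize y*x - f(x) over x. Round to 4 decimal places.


f*(y) = sup_x {y*x - a*x^2 - b*x} = sup_x {(y-b)*x - a*x^2}
FOC: (y - b) - 2a*x = 0 => x* = (y - b)/(2a)
x* = (-7.6886 - 6)/(2*2) = -3.4222
f*(-7.6886) = (y-b)^2/(4a) = (-7.6886 - 6)^2/(4*2)
= 187.3778/8 = 23.4222


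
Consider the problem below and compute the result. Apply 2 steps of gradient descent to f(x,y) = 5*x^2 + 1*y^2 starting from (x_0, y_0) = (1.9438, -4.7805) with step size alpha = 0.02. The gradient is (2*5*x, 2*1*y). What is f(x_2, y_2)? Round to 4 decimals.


Gradient descent on f(x,y) = 5*x^2 + 1*y^2.
Starting point: (1.9438, -4.7805), alpha = 0.02
Step 1: grad_x = 2*5*1.9438 = 19.438, grad_y = 2*1*-4.7805 = -9.561
  x_1 = 1.9438 - 0.02*19.438 = 1.555
  y_1 = -4.7805 - 0.02*-9.561 = -4.5893
Step 2: grad_x = 2*5*1.555 = 15.5504, grad_y = 2*1*-4.5893 = -9.1786
  x_2 = 1.555 - 0.02*15.5504 = 1.244
  y_2 = -4.5893 - 0.02*-9.1786 = -4.4057
f(1.244, -4.4057) = 5*1.244^2 + 1*(-4.4057)^2 = 27.1483


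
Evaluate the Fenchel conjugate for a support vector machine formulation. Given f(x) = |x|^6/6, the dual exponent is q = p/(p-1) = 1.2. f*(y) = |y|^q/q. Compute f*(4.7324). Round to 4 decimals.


The conjugate exponent q satisfies 1/p + 1/q = 1.
p = 6, so q = 6/(6 - 1) = 1.2
|y|^q = 4.7324^1.2 = 6.458
f*(4.7324) = 6.458 / 1.2 = 5.3817


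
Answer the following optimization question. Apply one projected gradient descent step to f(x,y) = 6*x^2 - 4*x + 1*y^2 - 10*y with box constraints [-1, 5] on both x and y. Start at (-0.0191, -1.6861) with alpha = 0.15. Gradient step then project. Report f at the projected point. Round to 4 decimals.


Step 1: Compute gradient at (-0.0191, -1.6861).
grad_x = 2*6*-0.0191 - 4 = -4.2292
grad_y = 2*1*-1.6861 - 10 = -13.3722
Step 2: Gradient step.
x_raw = -0.0191 - 0.15*-4.2292 = 0.6153
y_raw = -1.6861 - 0.15*-13.3722 = 0.3197
Step 3: Project onto [-1, 5].
x_proj = clip(0.6153) = 0.6153
y_proj = clip(0.3197) = 0.3197
Step 4: Evaluate f.
f(0.6153, 0.3197) = -3.2848


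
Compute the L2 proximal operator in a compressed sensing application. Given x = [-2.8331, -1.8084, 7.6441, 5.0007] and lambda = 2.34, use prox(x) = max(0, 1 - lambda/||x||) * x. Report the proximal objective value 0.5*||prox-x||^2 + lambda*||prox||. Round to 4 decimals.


Step 1: Compute ||x||.
||x|| = 9.7332
Step 2: Compute scaling factor.
scale = max(0, 1 - 2.34/9.7332) = 0.7596
Step 3: prox(x) = [-2.152, -1.3736, 5.8064, 3.7985]
||prox(x)|| = 7.3932
Step 4: Proximal objective.
0.5*||prox-x||^2 = 2.7378
lambda*||prox|| = 17.3001
Total = 20.038


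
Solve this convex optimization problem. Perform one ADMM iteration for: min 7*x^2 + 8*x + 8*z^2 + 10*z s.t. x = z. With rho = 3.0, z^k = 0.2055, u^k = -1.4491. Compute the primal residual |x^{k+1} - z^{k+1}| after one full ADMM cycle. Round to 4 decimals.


ADMM iteration with rho = 3.0, z^k = 0.2055, u^k = -1.4491
Step 1: x-update.
Minimize 7*x^2 + 8*x + (3.0/2)*(x - 0.2055 - 1.4491)^2
FOC: (2*7 + 3.0)*x = -8 + 3.0*(0.2055 + 1.4491)
x^{k+1} = -0.1786
Step 2: z-update.
Minimize 8*z^2 + 10*z + (3.0/2)*(-0.1786 - z - 1.4491)^2
FOC: (2*8 + 3.0)*z = -10 + 3.0*(-0.1786 - 1.4491)
z^{k+1} = -0.7833
Step 3: u-update.
u^{k+1} = -1.4491 - 0.1786 + 0.7833 = -0.8444
Step 4: Primal residual = |-0.1786 + 0.7833| = 0.6047


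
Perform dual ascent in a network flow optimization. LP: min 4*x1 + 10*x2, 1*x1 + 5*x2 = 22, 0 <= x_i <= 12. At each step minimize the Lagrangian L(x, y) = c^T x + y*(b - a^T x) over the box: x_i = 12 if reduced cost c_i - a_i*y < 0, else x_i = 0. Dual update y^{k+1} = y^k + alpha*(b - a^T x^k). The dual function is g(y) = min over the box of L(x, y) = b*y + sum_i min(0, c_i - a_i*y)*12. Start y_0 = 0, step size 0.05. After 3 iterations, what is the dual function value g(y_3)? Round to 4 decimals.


Dual ascent for LP: min 4*x1 + 10*x2, 1*x1 + 5*x2 = 22, 0 <= x_i <= 12
Step 1: y^k = 0.0, reduced costs: (4.0, 10.0)
  x^k = (0.0, 0.0), subgradient = b - a^T x = 22.0
  y^{k+1} = 0.0 + 0.05*22.0 = 1.1
Step 2: y^k = 1.1, reduced costs: (2.9, 4.5)
  x^k = (0.0, 0.0), subgradient = b - a^T x = 22.0
  y^{k+1} = 1.1 + 0.05*22.0 = 2.2
Step 3: y^k = 2.2, reduced costs: (1.8, -1.0)
  x^k = (0.0, 12.0), subgradient = b - a^T x = -38.0
  y^{k+1} = 2.2 + 0.05*-38.0 = 0.3
Dual objective at y_3 = 0.3: reduced costs (3.7, 8.5), box minimizer x = (0.0, 0.0)
g(y_3) = b*y + (c1 - a1*y)*x1 + (c2 - a2*y)*x2 = 22*0.3 + 3.7*0.0 + 8.5*0.0 = 6.6 + 0.0 + 0.0 = 6.6


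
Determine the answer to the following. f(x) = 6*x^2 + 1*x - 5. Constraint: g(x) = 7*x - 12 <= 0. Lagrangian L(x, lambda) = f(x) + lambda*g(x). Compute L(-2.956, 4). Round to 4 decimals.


Step 1: Evaluate f(x).
f(-2.956) = 6*(-2.956)^2 + 1*(-2.956) - 5 = 44.4716
Step 2: Evaluate g(x).
g(-2.956) = 7*-2.956 - 12 = -32.692
Step 3: Compute Lagrangian.
L = 44.4716 + 4*-32.692 = -86.2964


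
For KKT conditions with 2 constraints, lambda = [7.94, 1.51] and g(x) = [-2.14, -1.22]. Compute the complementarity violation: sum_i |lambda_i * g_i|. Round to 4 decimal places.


KKT complementary slackness check:
lambda_1 * g_1 = 7.94 * -2.14 = -16.9916
lambda_2 * g_2 = 1.51 * -1.22 = -1.8422
Total violation = 16.9916 + 1.8422 = 18.8338


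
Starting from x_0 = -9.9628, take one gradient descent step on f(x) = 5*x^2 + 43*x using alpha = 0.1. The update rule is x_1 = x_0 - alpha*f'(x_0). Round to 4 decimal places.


We compute the gradient at x_0 and apply the update.
f'(x) = 10*x + 43
f'(-9.9628) = 10*-9.9628 + 43 = -56.628
x_1 = -9.9628 - 0.1*-56.628 = -4.3


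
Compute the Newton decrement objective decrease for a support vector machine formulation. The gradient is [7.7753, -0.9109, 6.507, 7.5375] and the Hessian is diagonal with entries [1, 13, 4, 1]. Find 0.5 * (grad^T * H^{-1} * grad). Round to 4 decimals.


Step 1: H is diagonal, so H^(-1) * g = [7.7753, -0.0701, 1.6268, 7.5375].
Step 2: g^T H^(-1) g = sum_i g_i^2 / H_ii
  = (7.7753)^2/1 + (-0.9109)^2/13 + (6.507)^2/4 + (7.5375)^2/1
  = 60.4553 + 0.0638 + 10.5853 + 56.8139 = 127.9183
Step 3: Objective decrease = 0.5 * g^T H^(-1) g = 63.9591


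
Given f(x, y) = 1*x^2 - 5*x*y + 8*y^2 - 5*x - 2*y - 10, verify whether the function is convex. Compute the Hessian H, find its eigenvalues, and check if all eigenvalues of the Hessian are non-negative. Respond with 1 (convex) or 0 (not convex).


The Hessian of f(x,y) = 1*x^2 - 5*x*y + 8*y^2 - 5*x - 2*y - 10 is:
H = [[2, -5], [-5, 16]]
Trace = 2 + 16 = 18
Determinant = 2*16 - (-5)^2 = 7
Discriminant = (18)^2 - 4*7 = 296.0
Eigenvalues: lambda_1 = 0.3977, lambda_2 = 17.6023
The function is convex.

1


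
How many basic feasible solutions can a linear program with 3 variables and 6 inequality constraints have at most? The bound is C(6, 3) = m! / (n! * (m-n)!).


Each vertex corresponds to some choice of n active constraints out of m, so the number of vertices is at most C(m, n) = m! / (n!(m-n)!).
m = 6, n = 3
Numerator: 6 * 5 * 4
Denominator: 3! = 6
C(6, 3) = 20


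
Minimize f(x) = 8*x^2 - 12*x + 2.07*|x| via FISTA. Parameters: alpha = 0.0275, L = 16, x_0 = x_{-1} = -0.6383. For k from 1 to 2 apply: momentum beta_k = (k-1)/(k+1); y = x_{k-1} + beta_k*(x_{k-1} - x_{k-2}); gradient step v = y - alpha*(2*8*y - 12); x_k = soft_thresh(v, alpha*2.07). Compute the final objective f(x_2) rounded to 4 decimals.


FISTA on f(x) = 8*x^2 - 12*x + 2.07*|x|
L = 16, alpha = 0.0275
Iteration 1: beta = 0.0, y = -0.6383 + 0.0*(-0.6383 + 0.6383) = -0.6383
  grad(y) = -22.2128, v = y - alpha*grad = -0.0274
  prox(v) = soft_thresh(-0.0274, 0.0569) = 0.0
Iteration 2: beta = 0.3333, y = 0.0 + 0.3333*(0.0 + 0.6383) = 0.2128
  grad(y) = -8.5957, v = y - alpha*grad = 0.4491
  prox(v) = soft_thresh(0.4491, 0.0569) = 0.3922
f(x_2) = 8*0.3922^2 - 12*0.3922 + 2.07*|0.3922| = -2.6641


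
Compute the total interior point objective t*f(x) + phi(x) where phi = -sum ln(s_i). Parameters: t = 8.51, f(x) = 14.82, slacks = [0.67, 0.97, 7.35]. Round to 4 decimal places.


Step 1: Compute log-barrier.
ln values: [-0.4005, -0.0305, 1.9947]
phi = -(-0.4005 - 0.0305 + 1.9947) = -1.5638
Step 2: Compute augmented objective.
t*f(x) = 8.51*14.82 = 126.1182
Total = 126.1182 - 1.5638 = 124.5544


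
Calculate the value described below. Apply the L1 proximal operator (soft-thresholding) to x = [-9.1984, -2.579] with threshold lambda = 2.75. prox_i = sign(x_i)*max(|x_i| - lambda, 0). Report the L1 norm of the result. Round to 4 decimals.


Soft-thresholding with lambda = 2.75:
prox(-9.1984) = sign(-9.1984)*max(|-9.1984| - 2.75, 0) = -6.4484
prox(-2.579) = sign(-2.579)*max(|-2.579| - 2.75, 0) = 0.0
prox(x) = [-6.4484, 0.0]
||prox(x)||_1 = 6.4484 + 0.0 = 6.4484


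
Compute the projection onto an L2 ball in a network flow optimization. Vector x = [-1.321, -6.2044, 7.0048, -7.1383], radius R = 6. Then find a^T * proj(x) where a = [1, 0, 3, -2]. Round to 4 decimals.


Step 1: Compute ||x|| (intermediates to 6 decimals).
||x|| = sqrt((-1.321)^2 + (-6.2044)^2 + 7.0048^2 + (-7.1383)^2) = 11.843233
Step 2: Project.
Since ||x|| > R, scale = R/||x|| = 6/11.843233 = 0.506618, proj(x) = scale * x
proj(x) = [-0.669242, -3.143261, 3.548758, -3.616391]
Step 3: Dot product.
a^T * proj(x) = 1*(-0.669242) + 0*(-3.143261) + 3*3.548758 - 2*(-3.616391) = 17.2098


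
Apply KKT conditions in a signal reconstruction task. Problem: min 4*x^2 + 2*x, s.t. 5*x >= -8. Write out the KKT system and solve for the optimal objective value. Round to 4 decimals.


Step 1: Try lambda = 0 (constraint inactive).
Stationarity: 2*4*x + 2 = 0
x* = -2/(2*4) = -0.25
Check constraint: 5*-0.25 = -1.25 >= -8 -- satisfied.
Step 2: Compute optimal value.
f(x*) = 4*(-0.25)^2 + 2*(-0.25) = -0.25


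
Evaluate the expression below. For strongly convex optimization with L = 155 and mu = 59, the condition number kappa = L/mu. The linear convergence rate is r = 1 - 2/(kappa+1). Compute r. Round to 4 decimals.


Step 1: Compute the condition number.
kappa = L/mu = 155/59 = 2.6271
Step 2: Compute the convergence rate.
r = 1 - 2/(kappa + 1) = 1 - 2*mu/(L + mu) = (L - mu)/(L + mu) = 96/214 = 0.4486


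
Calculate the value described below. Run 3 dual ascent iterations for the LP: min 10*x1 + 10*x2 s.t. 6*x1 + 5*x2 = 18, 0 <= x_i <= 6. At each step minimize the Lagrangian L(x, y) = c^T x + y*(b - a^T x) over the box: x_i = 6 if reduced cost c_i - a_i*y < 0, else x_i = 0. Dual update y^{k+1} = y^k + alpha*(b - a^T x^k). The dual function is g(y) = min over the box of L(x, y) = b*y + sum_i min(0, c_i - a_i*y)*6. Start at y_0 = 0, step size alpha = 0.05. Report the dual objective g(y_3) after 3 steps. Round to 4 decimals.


Dual ascent for LP: min 10*x1 + 10*x2, 6*x1 + 5*x2 = 18, 0 <= x_i <= 6
Step 1: y^k = 0.0, reduced costs: (10.0, 10.0)
  x^k = (0.0, 0.0), subgradient = b - a^T x = 18.0
  y^{k+1} = 0.0 + 0.05*18.0 = 0.9
Step 2: y^k = 0.9, reduced costs: (4.6, 5.5)
  x^k = (0.0, 0.0), subgradient = b - a^T x = 18.0
  y^{k+1} = 0.9 + 0.05*18.0 = 1.8
Step 3: y^k = 1.8, reduced costs: (-0.8, 1.0)
  x^k = (6.0, 0.0), subgradient = b - a^T x = -18.0
  y^{k+1} = 1.8 + 0.05*-18.0 = 0.9
Dual objective at y_3 = 0.9: reduced costs (4.6, 5.5), box minimizer x = (0.0, 0.0)
g(y_3) = b*y + (c1 - a1*y)*x1 + (c2 - a2*y)*x2 = 18*0.9 + 4.6*0.0 + 5.5*0.0 = 16.2 + 0.0 + 0.0 = 16.2


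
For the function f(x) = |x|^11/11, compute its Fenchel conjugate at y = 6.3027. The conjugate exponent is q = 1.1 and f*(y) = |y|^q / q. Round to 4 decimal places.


The conjugate exponent q satisfies 1/p + 1/q = 1.
p = 11, so q = 11/(11 - 1) = 1.1
|y|^q = 6.3027^1.1 = 7.5767
f*(6.3027) = 7.5767 / 1.1 = 6.8879


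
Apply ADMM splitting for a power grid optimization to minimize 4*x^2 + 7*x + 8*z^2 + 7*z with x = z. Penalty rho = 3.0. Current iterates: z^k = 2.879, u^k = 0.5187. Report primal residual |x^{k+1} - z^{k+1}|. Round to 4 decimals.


ADMM iteration with rho = 3.0, z^k = 2.879, u^k = 0.5187
Step 1: x-update.
Minimize 4*x^2 + 7*x + (3.0/2)*(x - 2.879 + 0.5187)^2
FOC: (2*4 + 3.0)*x = -7 + 3.0*(2.879 - 0.5187)
x^{k+1} = 0.0074
Step 2: z-update.
Minimize 8*z^2 + 7*z + (3.0/2)*(0.0074 - z + 0.5187)^2
FOC: (2*8 + 3.0)*z = -7 + 3.0*(0.0074 + 0.5187)
z^{k+1} = -0.2854
Step 3: u-update.
u^{k+1} = 0.5187 + 0.0074 + 0.2854 = 0.8114
Step 4: Primal residual = |0.0074 + 0.2854| = 0.2927


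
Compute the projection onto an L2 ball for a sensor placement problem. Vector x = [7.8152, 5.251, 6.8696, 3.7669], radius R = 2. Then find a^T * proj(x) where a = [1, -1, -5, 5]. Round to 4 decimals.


Step 1: Compute ||x|| (intermediates to 6 decimals).
||x|| = sqrt(7.8152^2 + 5.251^2 + 6.8696^2 + 3.7669^2) = 12.248726
Step 2: Project.
Since ||x|| > R, scale = R/||x|| = 2/12.248726 = 0.163282, proj(x) = scale * x
proj(x) = [1.276081, 0.857394, 1.121682, 0.615067]
Step 3: Dot product.
a^T * proj(x) = 1*1.276081 - 1*0.857394 - 5*1.121682 + 5*0.615067 = -2.1144


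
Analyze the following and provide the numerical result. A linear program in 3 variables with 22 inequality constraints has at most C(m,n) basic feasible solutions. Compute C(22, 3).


Each vertex corresponds to some choice of n active constraints out of m, so the number of vertices is at most C(m, n) = m! / (n!(m-n)!).
m = 22, n = 3
Numerator: 22 * 21 * 20
Denominator: 3! = 6
C(22, 3) = 1540


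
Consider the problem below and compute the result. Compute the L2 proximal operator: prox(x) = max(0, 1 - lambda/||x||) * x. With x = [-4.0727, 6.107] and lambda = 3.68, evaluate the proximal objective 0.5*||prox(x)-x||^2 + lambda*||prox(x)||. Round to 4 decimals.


Step 1: Compute ||x||.
||x|| = 7.3405
Step 2: Compute scaling factor.
scale = max(0, 1 - 3.68/7.3405) = 0.4987
Step 3: prox(x) = [-2.0309, 3.0454]
||prox(x)|| = 3.6605
Step 4: Proximal objective.
0.5*||prox-x||^2 = 6.7712
lambda*||prox|| = 13.4706
Total = 20.2417


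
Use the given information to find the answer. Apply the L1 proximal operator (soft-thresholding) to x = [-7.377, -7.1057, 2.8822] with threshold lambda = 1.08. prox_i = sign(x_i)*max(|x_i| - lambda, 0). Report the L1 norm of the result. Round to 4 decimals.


Soft-thresholding with lambda = 1.08:
prox(-7.377) = sign(-7.377)*max(|-7.377| - 1.08, 0) = -6.297
prox(-7.1057) = sign(-7.1057)*max(|-7.1057| - 1.08, 0) = -6.0257
prox(2.8822) = sign(2.8822)*max(|2.8822| - 1.08, 0) = 1.8022
prox(x) = [-6.297, -6.0257, 1.8022]
||prox(x)||_1 = 6.297 + 6.0257 + 1.8022 = 14.1249


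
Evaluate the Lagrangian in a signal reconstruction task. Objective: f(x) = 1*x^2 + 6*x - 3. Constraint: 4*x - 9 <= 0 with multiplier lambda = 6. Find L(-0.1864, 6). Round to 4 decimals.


Step 1: Evaluate f(x).
f(-0.1864) = 1*(-0.1864)^2 + 6*(-0.1864) - 3 = -4.0837
Step 2: Evaluate g(x).
g(-0.1864) = 4*-0.1864 - 9 = -9.7456
Step 3: Compute Lagrangian.
L = -4.0837 + 6*-9.7456 = -62.5573


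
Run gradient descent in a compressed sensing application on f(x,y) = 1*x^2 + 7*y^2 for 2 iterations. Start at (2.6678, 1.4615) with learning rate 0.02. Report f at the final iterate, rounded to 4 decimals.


Gradient descent on f(x,y) = 1*x^2 + 7*y^2.
Starting point: (2.6678, 1.4615), alpha = 0.02
Step 1: grad_x = 2*1*2.6678 = 5.3356, grad_y = 2*7*1.4615 = 20.461
  x_1 = 2.6678 - 0.02*5.3356 = 2.5611
  y_1 = 1.4615 - 0.02*20.461 = 1.0523
Step 2: grad_x = 2*1*2.5611 = 5.1222, grad_y = 2*7*1.0523 = 14.7319
  x_2 = 2.5611 - 0.02*5.1222 = 2.4586
  y_2 = 1.0523 - 0.02*14.7319 = 0.7576
f(2.4586, 0.7576) = 1*2.4586^2 + 7*0.7576^2 = 10.0631


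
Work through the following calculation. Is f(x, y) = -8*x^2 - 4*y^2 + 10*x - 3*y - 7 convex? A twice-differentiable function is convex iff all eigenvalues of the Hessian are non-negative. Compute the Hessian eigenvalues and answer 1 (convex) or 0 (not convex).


The Hessian of f(x,y) = -8*x^2 - 4*y^2 + 10*x - 3*y - 7 is:
H = [[-16, 0], [0, -8]]
Trace = -16 - 8 = -24
Determinant = -16*-8 - (0)^2 = 128
Discriminant = (-24)^2 - 4*128 = 64.0
Eigenvalues: lambda_1 = -16.0, lambda_2 = -8.0
The function is not convex.

0


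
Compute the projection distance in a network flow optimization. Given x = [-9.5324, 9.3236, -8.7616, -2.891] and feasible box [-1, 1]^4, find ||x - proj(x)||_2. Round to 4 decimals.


Project each component onto [-1, 1].
clip(-9.5324) = -1.0, clip(9.3236) = 1.0, clip(-8.7616) = -1.0, clip(-2.891) = -1.0
Projection = [-1.0, 1.0, -1.0, -1.0]
Squared diffs: [72.8018, 69.2823, 60.2424, 3.5759]
Distance = sqrt(205.9024) = 14.3493


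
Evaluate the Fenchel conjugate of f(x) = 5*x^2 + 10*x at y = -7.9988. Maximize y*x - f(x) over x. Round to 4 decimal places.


f*(y) = sup_x {y*x - a*x^2 - b*x} = sup_x {(y-b)*x - a*x^2}
FOC: (y - b) - 2a*x = 0 => x* = (y - b)/(2a)
x* = (-7.9988 - 10)/(2*5) = -1.7999
f*(-7.9988) = (y-b)^2/(4a) = (-7.9988 - 10)^2/(4*5)
= 323.9568/20 = 16.1978


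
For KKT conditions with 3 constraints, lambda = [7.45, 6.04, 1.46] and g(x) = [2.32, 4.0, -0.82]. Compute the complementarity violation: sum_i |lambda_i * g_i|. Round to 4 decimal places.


KKT complementary slackness check:
lambda_1 * g_1 = 7.45 * 2.32 = 17.284
lambda_2 * g_2 = 6.04 * 4.0 = 24.16
lambda_3 * g_3 = 1.46 * -0.82 = -1.1972
Total violation = 17.284 + 24.16 + 1.1972 = 42.6412


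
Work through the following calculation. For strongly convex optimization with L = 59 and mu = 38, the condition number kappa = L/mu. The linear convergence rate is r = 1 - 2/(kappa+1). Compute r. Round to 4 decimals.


Step 1: Compute the condition number.
kappa = L/mu = 59/38 = 1.5526
Step 2: Compute the convergence rate.
r = 1 - 2/(kappa + 1) = 1 - 2*mu/(L + mu) = (L - mu)/(L + mu) = 21/97 = 0.2165


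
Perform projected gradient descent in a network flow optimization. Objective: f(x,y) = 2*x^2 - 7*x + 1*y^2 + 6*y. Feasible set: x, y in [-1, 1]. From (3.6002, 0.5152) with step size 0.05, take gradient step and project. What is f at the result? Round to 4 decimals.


Step 1: Compute gradient at (3.6002, 0.5152).
grad_x = 2*2*3.6002 - 7 = 7.4008
grad_y = 2*1*0.5152 + 6 = 7.0304
Step 2: Gradient step.
x_raw = 3.6002 - 0.05*7.4008 = 3.2302
y_raw = 0.5152 - 0.05*7.0304 = 0.1637
Step 3: Project onto [-1, 1].
x_proj = clip(3.2302) = 1.0
y_proj = clip(0.1637) = 0.1637
Step 4: Evaluate f.
f(1.0, 0.1637) = -3.9911


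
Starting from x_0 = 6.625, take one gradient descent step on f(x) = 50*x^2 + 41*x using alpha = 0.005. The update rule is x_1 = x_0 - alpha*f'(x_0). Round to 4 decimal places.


We compute the gradient at x_0 and apply the update.
f'(x) = 100*x + 41
f'(6.625) = 100*6.625 + 41 = 703.5
x_1 = 6.625 - 0.005*703.5 = 3.1075


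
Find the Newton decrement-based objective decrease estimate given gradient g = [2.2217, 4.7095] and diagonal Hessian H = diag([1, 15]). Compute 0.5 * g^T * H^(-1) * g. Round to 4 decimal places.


Step 1: H is diagonal, so H^(-1) * g = [2.2217, 0.314].
Step 2: g^T H^(-1) g = sum_i g_i^2 / H_ii
  = (2.2217)^2/1 + (4.7095)^2/15
  = 4.936 + 1.4786 = 6.4146
Step 3: Objective decrease = 0.5 * g^T H^(-1) g = 3.2073


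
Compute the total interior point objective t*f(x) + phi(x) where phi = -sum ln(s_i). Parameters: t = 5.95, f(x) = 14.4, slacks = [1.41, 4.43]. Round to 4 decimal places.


Step 1: Compute log-barrier.
ln values: [0.3436, 1.4884]
phi = -(0.3436 + 1.4884) = -1.832
Step 2: Compute augmented objective.
t*f(x) = 5.95*14.4 = 85.68
Total = 85.68 - 1.832 = 83.848


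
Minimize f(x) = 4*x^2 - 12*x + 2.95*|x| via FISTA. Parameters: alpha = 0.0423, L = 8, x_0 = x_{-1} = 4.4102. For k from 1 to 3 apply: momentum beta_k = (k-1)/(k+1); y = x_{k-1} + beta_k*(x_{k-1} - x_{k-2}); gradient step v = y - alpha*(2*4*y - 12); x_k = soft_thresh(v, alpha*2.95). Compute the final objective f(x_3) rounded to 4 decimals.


FISTA on f(x) = 4*x^2 - 12*x + 2.95*|x|
L = 8, alpha = 0.0423
Iteration 1: beta = 0.0, y = 4.4102 + 0.0*(4.4102 - 4.4102) = 4.4102
  grad(y) = 23.2816, v = y - alpha*grad = 3.4254
  prox(v) = soft_thresh(3.4254, 0.1248) = 3.3006
Iteration 2: beta = 0.3333, y = 3.3006 + 0.3333*(3.3006 - 4.4102) = 2.9307
  grad(y) = 11.4459, v = y - alpha*grad = 2.4466
  prox(v) = soft_thresh(2.4466, 0.1248) = 2.3218
Iteration 3: beta = 0.5, y = 2.3218 + 0.5*(2.3218 - 3.3006) = 1.8324
  grad(y) = 2.6591, v = y - alpha*grad = 1.7199
  prox(v) = soft_thresh(1.7199, 0.1248) = 1.5951
f(x_3) = 4*1.5951^2 - 12*1.5951 + 2.95*|1.5951| = -4.2582


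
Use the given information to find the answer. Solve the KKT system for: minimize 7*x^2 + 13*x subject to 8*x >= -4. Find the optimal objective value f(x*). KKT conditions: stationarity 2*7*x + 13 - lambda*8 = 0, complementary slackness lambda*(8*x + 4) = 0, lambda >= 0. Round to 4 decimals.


Step 1: Try lambda = 0 (constraint inactive).
x_unc = -13/(2*7) = -0.9286
Check: 8*-0.9286 = -7.4288 < -4 -- violated!
Step 2: Constraint must be active: 8*x = -4
x* = -4/8 = -0.5
lambda = (2*7*(-0.5) + 13)/8 = 0.75
Step 3: Compute optimal value.
f(x*) = 7*(-0.5)^2 + 13*(-0.5) = -4.75


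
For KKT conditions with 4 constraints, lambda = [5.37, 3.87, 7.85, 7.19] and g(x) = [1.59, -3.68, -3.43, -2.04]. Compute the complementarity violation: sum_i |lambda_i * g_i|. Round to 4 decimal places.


KKT complementary slackness check:
lambda_1 * g_1 = 5.37 * 1.59 = 8.5383
lambda_2 * g_2 = 3.87 * -3.68 = -14.2416
lambda_3 * g_3 = 7.85 * -3.43 = -26.9255
lambda_4 * g_4 = 7.19 * -2.04 = -14.6676
Total violation = 8.5383 + 14.2416 + 26.9255 + 14.6676 = 64.373


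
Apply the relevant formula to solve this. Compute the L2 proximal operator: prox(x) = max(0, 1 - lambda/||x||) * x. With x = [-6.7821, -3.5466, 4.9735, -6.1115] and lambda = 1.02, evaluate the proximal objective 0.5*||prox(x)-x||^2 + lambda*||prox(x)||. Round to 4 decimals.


Step 1: Compute ||x||.
||x|| = 10.9846
Step 2: Compute scaling factor.
scale = max(0, 1 - 1.02/10.9846) = 0.9071
Step 3: prox(x) = [-6.1523, -3.2173, 4.5117, -5.544]
||prox(x)|| = 9.9646
Step 4: Proximal objective.
0.5*||prox-x||^2 = 0.5202
lambda*||prox|| = 10.1639
Total = 10.6841


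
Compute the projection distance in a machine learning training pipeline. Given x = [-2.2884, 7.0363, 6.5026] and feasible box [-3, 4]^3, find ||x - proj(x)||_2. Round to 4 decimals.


Project each component onto [-3, 4].
clip(-2.2884) = -2.2884, clip(7.0363) = 4.0, clip(6.5026) = 4.0
Projection = [-2.2884, 4.0, 4.0]
Squared diffs: [0.0, 9.2191, 6.263]
Distance = sqrt(15.4821) = 3.9347


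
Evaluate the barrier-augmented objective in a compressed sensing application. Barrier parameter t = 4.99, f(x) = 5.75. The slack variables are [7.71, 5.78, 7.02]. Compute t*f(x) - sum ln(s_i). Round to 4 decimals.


Step 1: Compute log-barrier.
ln values: [2.0425, 1.7544, 1.9488]
phi = -(2.0425 + 1.7544 + 1.9488) = -5.7457
Step 2: Compute augmented objective.
t*f(x) = 4.99*5.75 = 28.6925
Total = 28.6925 - 5.7457 = 22.9468


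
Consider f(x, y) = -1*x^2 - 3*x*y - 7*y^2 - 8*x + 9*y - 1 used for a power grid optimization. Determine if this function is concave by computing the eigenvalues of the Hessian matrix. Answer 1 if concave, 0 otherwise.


The Hessian of f(x,y) = -1*x^2 - 3*x*y - 7*y^2 - 8*x + 9*y - 1 is:
H = [[-2, -3], [-3, -14]]
Trace = -2 - 14 = -16
Determinant = -2*-14 - (-3)^2 = 19
Discriminant = (-16)^2 - 4*19 = 180.0
Eigenvalues: lambda_1 = -14.7082, lambda_2 = -1.2918
The function is concave.

1


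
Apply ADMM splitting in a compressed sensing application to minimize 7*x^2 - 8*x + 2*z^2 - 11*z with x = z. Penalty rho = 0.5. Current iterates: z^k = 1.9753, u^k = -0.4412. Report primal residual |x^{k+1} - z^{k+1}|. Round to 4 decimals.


ADMM iteration with rho = 0.5, z^k = 1.9753, u^k = -0.4412
Step 1: x-update.
Minimize 7*x^2 - 8*x + (0.5/2)*(x - 1.9753 - 0.4412)^2
FOC: (2*7 + 0.5)*x = 8 + 0.5*(1.9753 + 0.4412)
x^{k+1} = 0.6351
Step 2: z-update.
Minimize 2*z^2 - 11*z + (0.5/2)*(0.6351 - z - 0.4412)^2
FOC: (2*2 + 0.5)*z = 11 + 0.5*(0.6351 - 0.4412)
z^{k+1} = 2.466
Step 3: u-update.
u^{k+1} = -0.4412 + 0.6351 - 2.466 = -2.2721
Step 4: Primal residual = |0.6351 - 2.466| = 1.8309


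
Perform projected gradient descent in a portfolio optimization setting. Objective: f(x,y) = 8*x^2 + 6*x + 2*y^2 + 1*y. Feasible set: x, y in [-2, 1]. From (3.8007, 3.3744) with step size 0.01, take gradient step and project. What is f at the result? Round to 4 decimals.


Step 1: Compute gradient at (3.8007, 3.3744).
grad_x = 2*8*3.8007 + 6 = 66.8112
grad_y = 2*2*3.3744 + 1 = 14.4976
Step 2: Gradient step.
x_raw = 3.8007 - 0.01*66.8112 = 3.1326
y_raw = 3.3744 - 0.01*14.4976 = 3.2294
Step 3: Project onto [-2, 1].
x_proj = clip(3.1326) = 1.0
y_proj = clip(3.2294) = 1.0
Step 4: Evaluate f.
f(1.0, 1.0) = 17.0
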